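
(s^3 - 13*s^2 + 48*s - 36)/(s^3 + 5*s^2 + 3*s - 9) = (s^2 - 12*s + 36)/(s^2 + 6*s + 9)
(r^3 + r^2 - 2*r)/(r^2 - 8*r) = (r^2 + r - 2)/(r - 8)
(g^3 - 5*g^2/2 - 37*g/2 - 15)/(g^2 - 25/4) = 2*(g^2 - 5*g - 6)/(2*g - 5)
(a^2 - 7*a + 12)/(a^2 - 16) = (a - 3)/(a + 4)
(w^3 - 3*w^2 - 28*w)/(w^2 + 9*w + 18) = w*(w^2 - 3*w - 28)/(w^2 + 9*w + 18)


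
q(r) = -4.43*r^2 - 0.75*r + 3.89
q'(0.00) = -0.75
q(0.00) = 3.89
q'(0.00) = -0.75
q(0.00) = 3.89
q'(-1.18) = 9.70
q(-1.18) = -1.39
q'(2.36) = -21.66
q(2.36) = -22.55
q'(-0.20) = 1.02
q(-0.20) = 3.86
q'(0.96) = -9.26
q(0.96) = -0.91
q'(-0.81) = 6.43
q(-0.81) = 1.59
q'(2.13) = -19.62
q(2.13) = -17.81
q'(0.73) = -7.22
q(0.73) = 0.98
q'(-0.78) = 6.16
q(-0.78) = 1.78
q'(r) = -8.86*r - 0.75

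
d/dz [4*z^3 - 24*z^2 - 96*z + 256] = 12*z^2 - 48*z - 96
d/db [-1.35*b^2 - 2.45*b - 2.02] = -2.7*b - 2.45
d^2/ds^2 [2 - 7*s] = 0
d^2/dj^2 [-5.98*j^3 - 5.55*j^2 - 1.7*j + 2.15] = -35.88*j - 11.1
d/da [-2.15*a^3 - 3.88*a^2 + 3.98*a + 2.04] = -6.45*a^2 - 7.76*a + 3.98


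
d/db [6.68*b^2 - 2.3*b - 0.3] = 13.36*b - 2.3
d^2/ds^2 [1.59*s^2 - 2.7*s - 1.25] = 3.18000000000000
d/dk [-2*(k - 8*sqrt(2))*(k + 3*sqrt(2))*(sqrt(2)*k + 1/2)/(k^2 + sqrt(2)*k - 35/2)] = 2*(-4*sqrt(2)*k^4 - 16*k^3 + 46*sqrt(2)*k^2 - 1522*k - 3631*sqrt(2))/(4*k^4 + 8*sqrt(2)*k^3 - 132*k^2 - 140*sqrt(2)*k + 1225)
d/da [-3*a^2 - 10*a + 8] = -6*a - 10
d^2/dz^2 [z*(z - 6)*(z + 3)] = 6*z - 6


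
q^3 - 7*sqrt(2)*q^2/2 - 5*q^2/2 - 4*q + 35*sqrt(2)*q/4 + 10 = (q - 5/2)*(q - 4*sqrt(2))*(q + sqrt(2)/2)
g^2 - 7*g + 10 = (g - 5)*(g - 2)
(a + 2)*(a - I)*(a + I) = a^3 + 2*a^2 + a + 2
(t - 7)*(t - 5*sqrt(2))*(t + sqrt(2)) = t^3 - 7*t^2 - 4*sqrt(2)*t^2 - 10*t + 28*sqrt(2)*t + 70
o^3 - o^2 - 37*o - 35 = (o - 7)*(o + 1)*(o + 5)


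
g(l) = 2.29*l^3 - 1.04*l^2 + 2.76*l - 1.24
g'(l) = 6.87*l^2 - 2.08*l + 2.76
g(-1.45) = -14.41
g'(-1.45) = 20.22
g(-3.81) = -153.50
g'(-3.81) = 110.41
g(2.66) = 41.84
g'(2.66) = 45.84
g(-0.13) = -1.62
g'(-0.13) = 3.15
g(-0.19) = -1.82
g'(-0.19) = 3.40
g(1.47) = 7.84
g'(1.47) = 14.55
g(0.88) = 1.94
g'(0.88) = 6.25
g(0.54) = 0.31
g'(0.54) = 3.64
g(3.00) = 59.51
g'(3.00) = 58.35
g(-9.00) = -1779.73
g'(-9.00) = 577.95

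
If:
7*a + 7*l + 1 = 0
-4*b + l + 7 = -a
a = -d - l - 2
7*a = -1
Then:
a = -1/7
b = 12/7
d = -13/7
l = 0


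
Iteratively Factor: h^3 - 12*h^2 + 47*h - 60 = (h - 4)*(h^2 - 8*h + 15) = (h - 5)*(h - 4)*(h - 3)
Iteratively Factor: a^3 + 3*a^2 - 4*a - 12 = (a + 3)*(a^2 - 4) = (a + 2)*(a + 3)*(a - 2)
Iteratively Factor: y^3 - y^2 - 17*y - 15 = (y + 3)*(y^2 - 4*y - 5) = (y - 5)*(y + 3)*(y + 1)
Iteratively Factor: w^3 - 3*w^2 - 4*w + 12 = (w - 3)*(w^2 - 4) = (w - 3)*(w + 2)*(w - 2)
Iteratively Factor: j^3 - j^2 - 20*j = (j - 5)*(j^2 + 4*j) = (j - 5)*(j + 4)*(j)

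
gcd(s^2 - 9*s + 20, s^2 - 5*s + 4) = s - 4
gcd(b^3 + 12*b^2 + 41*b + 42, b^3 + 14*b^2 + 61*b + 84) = b^2 + 10*b + 21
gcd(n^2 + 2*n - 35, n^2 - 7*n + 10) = n - 5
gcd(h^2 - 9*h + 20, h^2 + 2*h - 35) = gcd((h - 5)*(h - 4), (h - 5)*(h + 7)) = h - 5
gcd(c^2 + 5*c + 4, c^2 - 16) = c + 4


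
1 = 1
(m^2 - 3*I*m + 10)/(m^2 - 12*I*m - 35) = (m + 2*I)/(m - 7*I)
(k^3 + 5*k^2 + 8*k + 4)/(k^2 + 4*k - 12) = (k^3 + 5*k^2 + 8*k + 4)/(k^2 + 4*k - 12)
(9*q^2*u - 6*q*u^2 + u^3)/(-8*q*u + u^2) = (-9*q^2 + 6*q*u - u^2)/(8*q - u)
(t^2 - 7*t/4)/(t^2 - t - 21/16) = 4*t/(4*t + 3)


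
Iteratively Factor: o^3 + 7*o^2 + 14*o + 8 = (o + 4)*(o^2 + 3*o + 2) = (o + 2)*(o + 4)*(o + 1)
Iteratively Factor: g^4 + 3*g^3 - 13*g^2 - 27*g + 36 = (g - 3)*(g^3 + 6*g^2 + 5*g - 12) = (g - 3)*(g - 1)*(g^2 + 7*g + 12) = (g - 3)*(g - 1)*(g + 4)*(g + 3)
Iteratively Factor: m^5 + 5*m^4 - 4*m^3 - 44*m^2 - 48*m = (m + 4)*(m^4 + m^3 - 8*m^2 - 12*m) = m*(m + 4)*(m^3 + m^2 - 8*m - 12) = m*(m + 2)*(m + 4)*(m^2 - m - 6) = m*(m + 2)^2*(m + 4)*(m - 3)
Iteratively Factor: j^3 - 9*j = (j + 3)*(j^2 - 3*j) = (j - 3)*(j + 3)*(j)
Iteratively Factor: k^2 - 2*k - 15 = (k + 3)*(k - 5)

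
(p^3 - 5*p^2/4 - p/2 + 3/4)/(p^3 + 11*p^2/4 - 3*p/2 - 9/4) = (p - 1)/(p + 3)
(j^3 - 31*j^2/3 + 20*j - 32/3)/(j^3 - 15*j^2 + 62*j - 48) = (j - 4/3)/(j - 6)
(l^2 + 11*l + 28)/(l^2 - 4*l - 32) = (l + 7)/(l - 8)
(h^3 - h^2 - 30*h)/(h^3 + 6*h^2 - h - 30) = h*(h - 6)/(h^2 + h - 6)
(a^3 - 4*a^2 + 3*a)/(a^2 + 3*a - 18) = a*(a - 1)/(a + 6)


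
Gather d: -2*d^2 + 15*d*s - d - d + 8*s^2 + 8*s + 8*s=-2*d^2 + d*(15*s - 2) + 8*s^2 + 16*s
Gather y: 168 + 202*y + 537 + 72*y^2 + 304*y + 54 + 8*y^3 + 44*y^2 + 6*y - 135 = 8*y^3 + 116*y^2 + 512*y + 624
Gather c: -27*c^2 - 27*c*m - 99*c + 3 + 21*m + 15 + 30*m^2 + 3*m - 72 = -27*c^2 + c*(-27*m - 99) + 30*m^2 + 24*m - 54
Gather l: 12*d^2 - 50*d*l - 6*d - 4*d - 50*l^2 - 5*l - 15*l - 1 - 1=12*d^2 - 10*d - 50*l^2 + l*(-50*d - 20) - 2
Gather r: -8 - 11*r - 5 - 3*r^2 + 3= -3*r^2 - 11*r - 10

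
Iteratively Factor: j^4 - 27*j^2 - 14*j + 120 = (j - 2)*(j^3 + 2*j^2 - 23*j - 60) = (j - 2)*(j + 3)*(j^2 - j - 20) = (j - 5)*(j - 2)*(j + 3)*(j + 4)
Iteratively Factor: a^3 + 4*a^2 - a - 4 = (a + 4)*(a^2 - 1) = (a + 1)*(a + 4)*(a - 1)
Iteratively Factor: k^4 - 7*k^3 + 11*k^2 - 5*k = (k)*(k^3 - 7*k^2 + 11*k - 5) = k*(k - 1)*(k^2 - 6*k + 5) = k*(k - 5)*(k - 1)*(k - 1)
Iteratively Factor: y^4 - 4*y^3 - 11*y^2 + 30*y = (y - 2)*(y^3 - 2*y^2 - 15*y) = (y - 2)*(y + 3)*(y^2 - 5*y) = (y - 5)*(y - 2)*(y + 3)*(y)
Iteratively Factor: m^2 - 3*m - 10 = (m + 2)*(m - 5)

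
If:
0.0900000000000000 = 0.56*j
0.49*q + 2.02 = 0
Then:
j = 0.16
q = -4.12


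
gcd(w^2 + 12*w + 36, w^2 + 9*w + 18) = w + 6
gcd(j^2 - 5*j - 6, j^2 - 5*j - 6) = j^2 - 5*j - 6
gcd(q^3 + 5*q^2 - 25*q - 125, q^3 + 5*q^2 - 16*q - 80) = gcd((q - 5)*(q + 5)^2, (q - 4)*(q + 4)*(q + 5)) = q + 5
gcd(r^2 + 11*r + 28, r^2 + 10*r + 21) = r + 7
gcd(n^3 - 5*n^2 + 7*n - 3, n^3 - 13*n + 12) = n^2 - 4*n + 3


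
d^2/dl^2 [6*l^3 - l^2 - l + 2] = 36*l - 2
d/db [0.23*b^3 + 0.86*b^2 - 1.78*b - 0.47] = 0.69*b^2 + 1.72*b - 1.78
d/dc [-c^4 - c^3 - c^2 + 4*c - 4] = -4*c^3 - 3*c^2 - 2*c + 4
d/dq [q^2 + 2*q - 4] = 2*q + 2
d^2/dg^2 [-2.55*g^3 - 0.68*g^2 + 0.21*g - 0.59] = -15.3*g - 1.36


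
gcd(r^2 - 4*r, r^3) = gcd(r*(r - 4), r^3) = r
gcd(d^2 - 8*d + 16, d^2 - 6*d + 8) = d - 4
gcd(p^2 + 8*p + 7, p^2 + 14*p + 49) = p + 7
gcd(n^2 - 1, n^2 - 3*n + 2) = n - 1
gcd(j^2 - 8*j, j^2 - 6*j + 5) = 1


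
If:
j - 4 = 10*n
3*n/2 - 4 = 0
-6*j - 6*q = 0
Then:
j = 92/3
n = 8/3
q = -92/3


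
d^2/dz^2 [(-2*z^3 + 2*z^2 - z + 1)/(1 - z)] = 4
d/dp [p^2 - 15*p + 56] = 2*p - 15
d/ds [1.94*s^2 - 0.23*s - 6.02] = 3.88*s - 0.23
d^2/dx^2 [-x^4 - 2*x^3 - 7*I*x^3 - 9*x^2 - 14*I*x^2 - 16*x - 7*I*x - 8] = -12*x^2 - x*(12 + 42*I) - 18 - 28*I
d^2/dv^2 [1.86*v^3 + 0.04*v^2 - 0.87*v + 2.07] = 11.16*v + 0.08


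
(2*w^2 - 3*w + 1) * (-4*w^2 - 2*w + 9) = -8*w^4 + 8*w^3 + 20*w^2 - 29*w + 9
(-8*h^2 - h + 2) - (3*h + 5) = -8*h^2 - 4*h - 3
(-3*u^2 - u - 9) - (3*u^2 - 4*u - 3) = -6*u^2 + 3*u - 6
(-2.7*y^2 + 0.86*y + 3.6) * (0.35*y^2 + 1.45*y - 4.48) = -0.945*y^4 - 3.614*y^3 + 14.603*y^2 + 1.3672*y - 16.128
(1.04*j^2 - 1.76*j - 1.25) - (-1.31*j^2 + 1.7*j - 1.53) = 2.35*j^2 - 3.46*j + 0.28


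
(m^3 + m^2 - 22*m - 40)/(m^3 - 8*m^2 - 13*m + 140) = (m + 2)/(m - 7)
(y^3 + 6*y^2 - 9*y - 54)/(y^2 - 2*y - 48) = (y^2 - 9)/(y - 8)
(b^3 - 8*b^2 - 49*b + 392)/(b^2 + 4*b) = (b^3 - 8*b^2 - 49*b + 392)/(b*(b + 4))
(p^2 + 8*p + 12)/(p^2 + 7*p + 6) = (p + 2)/(p + 1)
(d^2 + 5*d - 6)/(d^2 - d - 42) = (d - 1)/(d - 7)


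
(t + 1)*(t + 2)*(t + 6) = t^3 + 9*t^2 + 20*t + 12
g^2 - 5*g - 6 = (g - 6)*(g + 1)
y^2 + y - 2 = (y - 1)*(y + 2)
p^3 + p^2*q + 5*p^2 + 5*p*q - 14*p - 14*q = (p - 2)*(p + 7)*(p + q)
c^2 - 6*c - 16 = (c - 8)*(c + 2)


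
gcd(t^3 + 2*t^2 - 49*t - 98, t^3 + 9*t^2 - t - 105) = t + 7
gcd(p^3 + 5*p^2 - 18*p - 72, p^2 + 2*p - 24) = p^2 + 2*p - 24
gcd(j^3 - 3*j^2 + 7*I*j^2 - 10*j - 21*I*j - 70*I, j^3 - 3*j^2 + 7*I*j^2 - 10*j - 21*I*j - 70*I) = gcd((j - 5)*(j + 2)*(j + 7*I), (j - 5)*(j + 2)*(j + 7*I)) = j^3 + j^2*(-3 + 7*I) + j*(-10 - 21*I) - 70*I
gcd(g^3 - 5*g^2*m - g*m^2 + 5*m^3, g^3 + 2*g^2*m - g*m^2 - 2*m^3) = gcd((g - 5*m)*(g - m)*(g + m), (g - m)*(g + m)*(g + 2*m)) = g^2 - m^2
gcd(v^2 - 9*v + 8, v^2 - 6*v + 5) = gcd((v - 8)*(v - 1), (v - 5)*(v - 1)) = v - 1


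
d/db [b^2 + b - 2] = 2*b + 1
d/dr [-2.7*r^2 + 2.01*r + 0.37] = 2.01 - 5.4*r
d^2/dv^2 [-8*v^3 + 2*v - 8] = -48*v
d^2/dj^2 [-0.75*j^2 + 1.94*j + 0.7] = -1.50000000000000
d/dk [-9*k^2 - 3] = -18*k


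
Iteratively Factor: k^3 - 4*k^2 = (k - 4)*(k^2) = k*(k - 4)*(k)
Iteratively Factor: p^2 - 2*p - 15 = (p - 5)*(p + 3)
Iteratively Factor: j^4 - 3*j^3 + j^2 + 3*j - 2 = (j + 1)*(j^3 - 4*j^2 + 5*j - 2) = (j - 1)*(j + 1)*(j^2 - 3*j + 2) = (j - 2)*(j - 1)*(j + 1)*(j - 1)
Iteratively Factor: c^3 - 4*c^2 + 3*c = (c - 3)*(c^2 - c) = (c - 3)*(c - 1)*(c)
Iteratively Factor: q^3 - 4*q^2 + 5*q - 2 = (q - 1)*(q^2 - 3*q + 2) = (q - 2)*(q - 1)*(q - 1)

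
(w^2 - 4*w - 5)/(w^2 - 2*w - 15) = (w + 1)/(w + 3)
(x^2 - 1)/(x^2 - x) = (x + 1)/x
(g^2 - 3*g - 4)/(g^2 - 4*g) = (g + 1)/g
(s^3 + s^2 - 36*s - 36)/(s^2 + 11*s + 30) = (s^2 - 5*s - 6)/(s + 5)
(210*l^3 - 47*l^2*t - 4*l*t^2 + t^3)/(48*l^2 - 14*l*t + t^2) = (-35*l^2 + 2*l*t + t^2)/(-8*l + t)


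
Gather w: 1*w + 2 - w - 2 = 0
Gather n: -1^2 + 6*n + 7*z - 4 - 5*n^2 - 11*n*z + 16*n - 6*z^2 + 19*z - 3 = -5*n^2 + n*(22 - 11*z) - 6*z^2 + 26*z - 8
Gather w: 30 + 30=60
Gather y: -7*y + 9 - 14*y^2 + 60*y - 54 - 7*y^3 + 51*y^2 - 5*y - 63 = -7*y^3 + 37*y^2 + 48*y - 108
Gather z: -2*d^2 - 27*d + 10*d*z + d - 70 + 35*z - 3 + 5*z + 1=-2*d^2 - 26*d + z*(10*d + 40) - 72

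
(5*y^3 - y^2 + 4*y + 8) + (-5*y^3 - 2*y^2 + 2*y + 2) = -3*y^2 + 6*y + 10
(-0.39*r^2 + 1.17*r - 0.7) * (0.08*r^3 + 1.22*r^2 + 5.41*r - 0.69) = -0.0312*r^5 - 0.3822*r^4 - 0.7385*r^3 + 5.7448*r^2 - 4.5943*r + 0.483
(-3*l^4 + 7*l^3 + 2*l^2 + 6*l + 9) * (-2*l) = 6*l^5 - 14*l^4 - 4*l^3 - 12*l^2 - 18*l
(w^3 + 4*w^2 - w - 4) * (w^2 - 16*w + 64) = w^5 - 12*w^4 - w^3 + 268*w^2 - 256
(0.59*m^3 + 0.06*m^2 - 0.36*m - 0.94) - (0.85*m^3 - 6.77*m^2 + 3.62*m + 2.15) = -0.26*m^3 + 6.83*m^2 - 3.98*m - 3.09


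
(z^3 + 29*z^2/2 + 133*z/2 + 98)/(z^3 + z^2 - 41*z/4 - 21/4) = 2*(z^2 + 11*z + 28)/(2*z^2 - 5*z - 3)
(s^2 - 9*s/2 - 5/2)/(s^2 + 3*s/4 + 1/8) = 4*(s - 5)/(4*s + 1)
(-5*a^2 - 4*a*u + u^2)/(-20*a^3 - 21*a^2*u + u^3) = 1/(4*a + u)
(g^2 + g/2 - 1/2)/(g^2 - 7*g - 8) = (g - 1/2)/(g - 8)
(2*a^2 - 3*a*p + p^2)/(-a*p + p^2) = (-2*a + p)/p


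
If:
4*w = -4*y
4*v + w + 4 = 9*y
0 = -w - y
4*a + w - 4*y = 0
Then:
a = 5*y/4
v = 5*y/2 - 1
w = -y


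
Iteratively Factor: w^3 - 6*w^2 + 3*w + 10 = (w + 1)*(w^2 - 7*w + 10) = (w - 2)*(w + 1)*(w - 5)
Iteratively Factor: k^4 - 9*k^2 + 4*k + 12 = (k - 2)*(k^3 + 2*k^2 - 5*k - 6) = (k - 2)*(k + 1)*(k^2 + k - 6) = (k - 2)*(k + 1)*(k + 3)*(k - 2)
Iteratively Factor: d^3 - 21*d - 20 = (d + 4)*(d^2 - 4*d - 5) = (d - 5)*(d + 4)*(d + 1)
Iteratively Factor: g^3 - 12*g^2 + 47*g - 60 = (g - 5)*(g^2 - 7*g + 12) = (g - 5)*(g - 4)*(g - 3)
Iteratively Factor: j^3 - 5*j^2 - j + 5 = (j - 1)*(j^2 - 4*j - 5) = (j - 5)*(j - 1)*(j + 1)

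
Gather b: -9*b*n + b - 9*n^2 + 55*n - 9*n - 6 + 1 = b*(1 - 9*n) - 9*n^2 + 46*n - 5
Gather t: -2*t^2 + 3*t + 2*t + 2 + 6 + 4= -2*t^2 + 5*t + 12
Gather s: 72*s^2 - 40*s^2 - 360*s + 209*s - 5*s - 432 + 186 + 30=32*s^2 - 156*s - 216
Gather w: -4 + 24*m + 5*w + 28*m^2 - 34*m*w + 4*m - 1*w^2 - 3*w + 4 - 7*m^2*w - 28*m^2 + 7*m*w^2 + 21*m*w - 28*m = w^2*(7*m - 1) + w*(-7*m^2 - 13*m + 2)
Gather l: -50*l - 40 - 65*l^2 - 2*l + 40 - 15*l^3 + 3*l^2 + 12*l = -15*l^3 - 62*l^2 - 40*l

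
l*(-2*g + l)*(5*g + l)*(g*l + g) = -10*g^3*l^2 - 10*g^3*l + 3*g^2*l^3 + 3*g^2*l^2 + g*l^4 + g*l^3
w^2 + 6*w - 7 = (w - 1)*(w + 7)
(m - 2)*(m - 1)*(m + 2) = m^3 - m^2 - 4*m + 4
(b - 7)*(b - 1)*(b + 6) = b^3 - 2*b^2 - 41*b + 42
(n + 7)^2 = n^2 + 14*n + 49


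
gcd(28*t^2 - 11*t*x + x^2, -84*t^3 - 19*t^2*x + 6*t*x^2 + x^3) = -4*t + x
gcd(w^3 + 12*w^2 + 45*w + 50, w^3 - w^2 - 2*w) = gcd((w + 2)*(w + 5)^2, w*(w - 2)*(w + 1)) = 1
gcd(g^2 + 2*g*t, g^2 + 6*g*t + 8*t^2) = g + 2*t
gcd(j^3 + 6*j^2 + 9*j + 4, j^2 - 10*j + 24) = 1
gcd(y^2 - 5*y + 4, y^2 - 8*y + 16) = y - 4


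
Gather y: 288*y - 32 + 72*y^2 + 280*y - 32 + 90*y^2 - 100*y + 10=162*y^2 + 468*y - 54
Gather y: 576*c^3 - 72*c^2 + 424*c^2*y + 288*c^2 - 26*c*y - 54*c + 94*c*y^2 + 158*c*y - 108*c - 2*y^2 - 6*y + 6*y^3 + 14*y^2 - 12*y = 576*c^3 + 216*c^2 - 162*c + 6*y^3 + y^2*(94*c + 12) + y*(424*c^2 + 132*c - 18)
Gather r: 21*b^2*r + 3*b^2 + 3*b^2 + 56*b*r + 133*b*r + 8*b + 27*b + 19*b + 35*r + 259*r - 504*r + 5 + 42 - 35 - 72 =6*b^2 + 54*b + r*(21*b^2 + 189*b - 210) - 60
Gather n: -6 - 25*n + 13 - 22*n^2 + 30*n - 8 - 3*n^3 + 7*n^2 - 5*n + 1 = -3*n^3 - 15*n^2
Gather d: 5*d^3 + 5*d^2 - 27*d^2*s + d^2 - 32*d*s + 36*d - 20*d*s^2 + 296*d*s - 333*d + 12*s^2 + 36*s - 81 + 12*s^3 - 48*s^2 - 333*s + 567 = 5*d^3 + d^2*(6 - 27*s) + d*(-20*s^2 + 264*s - 297) + 12*s^3 - 36*s^2 - 297*s + 486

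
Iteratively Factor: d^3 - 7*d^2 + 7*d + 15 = (d + 1)*(d^2 - 8*d + 15) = (d - 3)*(d + 1)*(d - 5)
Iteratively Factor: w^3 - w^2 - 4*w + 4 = (w + 2)*(w^2 - 3*w + 2) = (w - 2)*(w + 2)*(w - 1)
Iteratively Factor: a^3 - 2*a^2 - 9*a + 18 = (a - 2)*(a^2 - 9) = (a - 3)*(a - 2)*(a + 3)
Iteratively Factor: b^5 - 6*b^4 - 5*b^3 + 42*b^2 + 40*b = (b - 5)*(b^4 - b^3 - 10*b^2 - 8*b) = (b - 5)*(b + 2)*(b^3 - 3*b^2 - 4*b) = (b - 5)*(b + 1)*(b + 2)*(b^2 - 4*b) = (b - 5)*(b - 4)*(b + 1)*(b + 2)*(b)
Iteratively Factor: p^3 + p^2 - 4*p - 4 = (p + 1)*(p^2 - 4) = (p + 1)*(p + 2)*(p - 2)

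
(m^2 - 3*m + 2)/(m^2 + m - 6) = (m - 1)/(m + 3)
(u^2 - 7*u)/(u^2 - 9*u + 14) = u/(u - 2)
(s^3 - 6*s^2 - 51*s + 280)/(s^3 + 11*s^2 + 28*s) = (s^2 - 13*s + 40)/(s*(s + 4))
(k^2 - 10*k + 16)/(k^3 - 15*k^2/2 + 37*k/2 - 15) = 2*(k - 8)/(2*k^2 - 11*k + 15)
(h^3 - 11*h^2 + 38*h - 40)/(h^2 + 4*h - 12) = (h^2 - 9*h + 20)/(h + 6)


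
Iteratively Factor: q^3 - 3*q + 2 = (q + 2)*(q^2 - 2*q + 1) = (q - 1)*(q + 2)*(q - 1)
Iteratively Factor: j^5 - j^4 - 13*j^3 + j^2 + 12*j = (j)*(j^4 - j^3 - 13*j^2 + j + 12) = j*(j - 4)*(j^3 + 3*j^2 - j - 3) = j*(j - 4)*(j + 1)*(j^2 + 2*j - 3) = j*(j - 4)*(j + 1)*(j + 3)*(j - 1)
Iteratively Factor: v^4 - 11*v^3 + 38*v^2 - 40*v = (v - 5)*(v^3 - 6*v^2 + 8*v) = (v - 5)*(v - 4)*(v^2 - 2*v) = v*(v - 5)*(v - 4)*(v - 2)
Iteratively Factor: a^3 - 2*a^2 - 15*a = (a)*(a^2 - 2*a - 15) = a*(a + 3)*(a - 5)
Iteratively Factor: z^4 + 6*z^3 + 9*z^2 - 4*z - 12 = (z + 2)*(z^3 + 4*z^2 + z - 6) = (z - 1)*(z + 2)*(z^2 + 5*z + 6) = (z - 1)*(z + 2)^2*(z + 3)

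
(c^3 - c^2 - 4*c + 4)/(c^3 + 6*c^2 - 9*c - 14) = (c^2 + c - 2)/(c^2 + 8*c + 7)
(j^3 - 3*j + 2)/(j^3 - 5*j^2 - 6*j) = (-j^3 + 3*j - 2)/(j*(-j^2 + 5*j + 6))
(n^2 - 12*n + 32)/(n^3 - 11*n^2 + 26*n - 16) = (n - 4)/(n^2 - 3*n + 2)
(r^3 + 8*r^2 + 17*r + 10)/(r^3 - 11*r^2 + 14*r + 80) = (r^2 + 6*r + 5)/(r^2 - 13*r + 40)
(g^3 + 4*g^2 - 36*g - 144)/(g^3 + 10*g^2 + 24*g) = (g - 6)/g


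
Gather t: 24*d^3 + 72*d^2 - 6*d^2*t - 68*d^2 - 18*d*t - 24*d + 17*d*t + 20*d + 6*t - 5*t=24*d^3 + 4*d^2 - 4*d + t*(-6*d^2 - d + 1)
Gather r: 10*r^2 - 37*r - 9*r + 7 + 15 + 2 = 10*r^2 - 46*r + 24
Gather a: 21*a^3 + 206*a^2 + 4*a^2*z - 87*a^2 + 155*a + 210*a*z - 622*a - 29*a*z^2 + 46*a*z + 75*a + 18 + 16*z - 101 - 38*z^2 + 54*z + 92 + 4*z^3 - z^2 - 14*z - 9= 21*a^3 + a^2*(4*z + 119) + a*(-29*z^2 + 256*z - 392) + 4*z^3 - 39*z^2 + 56*z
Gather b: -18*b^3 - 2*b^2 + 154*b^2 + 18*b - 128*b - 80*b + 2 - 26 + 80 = -18*b^3 + 152*b^2 - 190*b + 56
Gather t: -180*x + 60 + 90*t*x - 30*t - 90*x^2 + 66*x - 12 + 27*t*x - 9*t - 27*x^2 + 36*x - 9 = t*(117*x - 39) - 117*x^2 - 78*x + 39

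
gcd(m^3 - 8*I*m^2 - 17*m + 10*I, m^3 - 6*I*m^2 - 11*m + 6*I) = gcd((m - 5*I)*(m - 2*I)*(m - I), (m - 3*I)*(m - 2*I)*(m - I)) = m^2 - 3*I*m - 2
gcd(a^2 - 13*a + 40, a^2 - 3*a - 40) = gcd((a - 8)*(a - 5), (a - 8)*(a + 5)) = a - 8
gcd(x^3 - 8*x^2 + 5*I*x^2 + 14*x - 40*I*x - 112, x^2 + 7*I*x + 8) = 1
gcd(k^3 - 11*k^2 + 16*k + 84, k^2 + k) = 1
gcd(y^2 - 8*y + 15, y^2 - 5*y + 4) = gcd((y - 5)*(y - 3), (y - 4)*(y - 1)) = 1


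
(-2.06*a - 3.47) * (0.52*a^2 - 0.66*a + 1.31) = -1.0712*a^3 - 0.4448*a^2 - 0.4084*a - 4.5457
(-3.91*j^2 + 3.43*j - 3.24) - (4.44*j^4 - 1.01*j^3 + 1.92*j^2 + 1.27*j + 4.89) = -4.44*j^4 + 1.01*j^3 - 5.83*j^2 + 2.16*j - 8.13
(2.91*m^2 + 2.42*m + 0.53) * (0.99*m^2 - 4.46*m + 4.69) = 2.8809*m^4 - 10.5828*m^3 + 3.3794*m^2 + 8.986*m + 2.4857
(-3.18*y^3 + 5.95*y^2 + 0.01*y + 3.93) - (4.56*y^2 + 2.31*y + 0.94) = -3.18*y^3 + 1.39*y^2 - 2.3*y + 2.99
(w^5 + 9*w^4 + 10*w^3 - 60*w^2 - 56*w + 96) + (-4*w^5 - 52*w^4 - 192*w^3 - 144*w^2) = -3*w^5 - 43*w^4 - 182*w^3 - 204*w^2 - 56*w + 96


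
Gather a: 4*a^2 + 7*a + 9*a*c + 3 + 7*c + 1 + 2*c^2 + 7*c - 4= 4*a^2 + a*(9*c + 7) + 2*c^2 + 14*c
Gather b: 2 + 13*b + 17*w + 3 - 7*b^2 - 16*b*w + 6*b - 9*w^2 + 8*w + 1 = -7*b^2 + b*(19 - 16*w) - 9*w^2 + 25*w + 6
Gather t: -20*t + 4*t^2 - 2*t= 4*t^2 - 22*t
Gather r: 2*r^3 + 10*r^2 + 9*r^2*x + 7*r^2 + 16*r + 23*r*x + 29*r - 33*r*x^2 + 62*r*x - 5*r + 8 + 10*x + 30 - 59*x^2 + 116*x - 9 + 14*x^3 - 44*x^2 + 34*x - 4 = 2*r^3 + r^2*(9*x + 17) + r*(-33*x^2 + 85*x + 40) + 14*x^3 - 103*x^2 + 160*x + 25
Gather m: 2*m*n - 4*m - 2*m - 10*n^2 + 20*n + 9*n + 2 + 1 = m*(2*n - 6) - 10*n^2 + 29*n + 3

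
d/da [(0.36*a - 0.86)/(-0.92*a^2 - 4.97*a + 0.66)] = (0.3312*a^2 - 1.5824*a - 4.0366)/(0.8464*a^4 + 9.1448*a^3 + 23.4865*a^2 - 6.5604*a + 0.4356)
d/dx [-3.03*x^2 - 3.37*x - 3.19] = -6.06*x - 3.37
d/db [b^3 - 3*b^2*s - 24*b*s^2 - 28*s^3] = 3*b^2 - 6*b*s - 24*s^2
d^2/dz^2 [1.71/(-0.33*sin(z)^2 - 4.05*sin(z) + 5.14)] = (0.744876*sin(z)^4 + 6.856245*sin(z)^3 + 38.532969*sin(z)^2 + 21.88458*sin(z) - 61.897554)/(0.33*sin(z)^2 + 4.05*sin(z) - 5.14)^3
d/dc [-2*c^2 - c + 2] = -4*c - 1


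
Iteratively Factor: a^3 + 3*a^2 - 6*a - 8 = (a - 2)*(a^2 + 5*a + 4) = (a - 2)*(a + 4)*(a + 1)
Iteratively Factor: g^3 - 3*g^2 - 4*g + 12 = (g + 2)*(g^2 - 5*g + 6) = (g - 3)*(g + 2)*(g - 2)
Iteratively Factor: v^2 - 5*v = (v - 5)*(v)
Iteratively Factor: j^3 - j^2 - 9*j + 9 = (j - 1)*(j^2 - 9) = (j - 3)*(j - 1)*(j + 3)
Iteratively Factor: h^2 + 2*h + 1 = (h + 1)*(h + 1)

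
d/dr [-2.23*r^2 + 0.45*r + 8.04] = 0.45 - 4.46*r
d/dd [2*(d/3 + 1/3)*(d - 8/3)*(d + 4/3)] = 2*d^2 - 4*d/9 - 88/27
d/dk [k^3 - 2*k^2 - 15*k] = 3*k^2 - 4*k - 15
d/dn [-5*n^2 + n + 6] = 1 - 10*n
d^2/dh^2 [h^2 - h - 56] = 2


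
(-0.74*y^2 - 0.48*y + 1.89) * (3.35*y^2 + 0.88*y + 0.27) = -2.479*y^4 - 2.2592*y^3 + 5.7093*y^2 + 1.5336*y + 0.5103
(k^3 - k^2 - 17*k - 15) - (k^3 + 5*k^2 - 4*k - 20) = -6*k^2 - 13*k + 5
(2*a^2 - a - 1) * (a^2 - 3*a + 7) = 2*a^4 - 7*a^3 + 16*a^2 - 4*a - 7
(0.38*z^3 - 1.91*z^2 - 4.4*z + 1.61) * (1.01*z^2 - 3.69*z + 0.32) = 0.3838*z^5 - 3.3313*z^4 + 2.7255*z^3 + 17.2509*z^2 - 7.3489*z + 0.5152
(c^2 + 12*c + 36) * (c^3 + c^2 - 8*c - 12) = c^5 + 13*c^4 + 40*c^3 - 72*c^2 - 432*c - 432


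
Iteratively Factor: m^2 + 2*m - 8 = (m - 2)*(m + 4)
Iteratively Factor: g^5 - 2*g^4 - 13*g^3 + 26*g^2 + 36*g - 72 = (g - 2)*(g^4 - 13*g^2 + 36) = (g - 2)*(g + 2)*(g^3 - 2*g^2 - 9*g + 18) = (g - 2)*(g + 2)*(g + 3)*(g^2 - 5*g + 6) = (g - 3)*(g - 2)*(g + 2)*(g + 3)*(g - 2)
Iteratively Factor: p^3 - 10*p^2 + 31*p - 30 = (p - 5)*(p^2 - 5*p + 6) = (p - 5)*(p - 2)*(p - 3)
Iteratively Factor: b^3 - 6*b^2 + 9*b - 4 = (b - 4)*(b^2 - 2*b + 1) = (b - 4)*(b - 1)*(b - 1)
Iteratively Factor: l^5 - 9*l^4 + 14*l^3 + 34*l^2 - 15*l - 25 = (l + 1)*(l^4 - 10*l^3 + 24*l^2 + 10*l - 25) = (l - 5)*(l + 1)*(l^3 - 5*l^2 - l + 5) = (l - 5)^2*(l + 1)*(l^2 - 1) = (l - 5)^2*(l + 1)^2*(l - 1)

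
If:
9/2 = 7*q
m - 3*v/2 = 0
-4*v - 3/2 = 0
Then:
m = -9/16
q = 9/14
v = -3/8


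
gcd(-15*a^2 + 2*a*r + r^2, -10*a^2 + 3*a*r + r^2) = 5*a + r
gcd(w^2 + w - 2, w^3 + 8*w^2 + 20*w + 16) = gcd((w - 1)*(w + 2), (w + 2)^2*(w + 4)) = w + 2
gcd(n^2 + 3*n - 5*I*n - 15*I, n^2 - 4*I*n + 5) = n - 5*I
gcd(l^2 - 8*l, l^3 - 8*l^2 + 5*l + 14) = 1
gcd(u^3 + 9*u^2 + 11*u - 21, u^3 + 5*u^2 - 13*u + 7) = u^2 + 6*u - 7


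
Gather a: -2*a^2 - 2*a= -2*a^2 - 2*a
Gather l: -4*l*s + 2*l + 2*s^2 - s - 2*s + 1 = l*(2 - 4*s) + 2*s^2 - 3*s + 1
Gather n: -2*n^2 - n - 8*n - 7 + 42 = -2*n^2 - 9*n + 35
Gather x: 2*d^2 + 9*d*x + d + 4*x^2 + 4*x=2*d^2 + d + 4*x^2 + x*(9*d + 4)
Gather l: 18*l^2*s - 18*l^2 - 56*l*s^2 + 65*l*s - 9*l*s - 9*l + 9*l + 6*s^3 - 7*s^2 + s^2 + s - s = l^2*(18*s - 18) + l*(-56*s^2 + 56*s) + 6*s^3 - 6*s^2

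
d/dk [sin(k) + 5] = cos(k)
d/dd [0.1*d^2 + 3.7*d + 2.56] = 0.2*d + 3.7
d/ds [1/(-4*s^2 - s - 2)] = (8*s + 1)/(4*s^2 + s + 2)^2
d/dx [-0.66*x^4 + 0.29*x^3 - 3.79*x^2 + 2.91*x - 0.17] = -2.64*x^3 + 0.87*x^2 - 7.58*x + 2.91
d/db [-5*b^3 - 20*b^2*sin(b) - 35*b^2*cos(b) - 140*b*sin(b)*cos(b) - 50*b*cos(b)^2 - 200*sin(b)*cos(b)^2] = 35*b^2*sin(b) - 20*b^2*cos(b) - 15*b^2 - 40*b*sin(b) + 50*b*sin(2*b) - 70*b*cos(b) - 140*b*cos(2*b) - 70*sin(2*b) - 50*cos(b) - 25*cos(2*b) - 150*cos(3*b) - 25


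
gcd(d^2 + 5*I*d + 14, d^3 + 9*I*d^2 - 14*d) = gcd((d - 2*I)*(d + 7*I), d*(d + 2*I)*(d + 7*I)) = d + 7*I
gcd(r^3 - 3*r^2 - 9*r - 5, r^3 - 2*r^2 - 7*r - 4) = r^2 + 2*r + 1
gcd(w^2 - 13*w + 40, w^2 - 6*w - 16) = w - 8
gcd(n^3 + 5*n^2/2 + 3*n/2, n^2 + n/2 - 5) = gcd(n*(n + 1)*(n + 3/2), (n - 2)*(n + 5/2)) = 1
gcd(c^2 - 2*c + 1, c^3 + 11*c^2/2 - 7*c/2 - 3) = c - 1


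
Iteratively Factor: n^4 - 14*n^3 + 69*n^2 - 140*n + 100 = (n - 5)*(n^3 - 9*n^2 + 24*n - 20) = (n - 5)*(n - 2)*(n^2 - 7*n + 10) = (n - 5)*(n - 2)^2*(n - 5)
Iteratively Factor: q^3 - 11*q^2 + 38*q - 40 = (q - 5)*(q^2 - 6*q + 8) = (q - 5)*(q - 2)*(q - 4)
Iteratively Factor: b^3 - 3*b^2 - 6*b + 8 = (b - 1)*(b^2 - 2*b - 8) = (b - 1)*(b + 2)*(b - 4)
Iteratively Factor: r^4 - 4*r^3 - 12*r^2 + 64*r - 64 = (r - 2)*(r^3 - 2*r^2 - 16*r + 32) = (r - 2)^2*(r^2 - 16) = (r - 2)^2*(r + 4)*(r - 4)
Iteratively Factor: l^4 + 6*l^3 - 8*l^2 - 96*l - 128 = (l + 2)*(l^3 + 4*l^2 - 16*l - 64) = (l - 4)*(l + 2)*(l^2 + 8*l + 16) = (l - 4)*(l + 2)*(l + 4)*(l + 4)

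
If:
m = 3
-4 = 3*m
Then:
No Solution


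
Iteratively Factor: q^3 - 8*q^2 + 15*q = (q - 3)*(q^2 - 5*q) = (q - 5)*(q - 3)*(q)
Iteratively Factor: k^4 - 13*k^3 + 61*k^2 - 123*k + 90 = (k - 5)*(k^3 - 8*k^2 + 21*k - 18) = (k - 5)*(k - 3)*(k^2 - 5*k + 6) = (k - 5)*(k - 3)^2*(k - 2)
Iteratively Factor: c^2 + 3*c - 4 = (c - 1)*(c + 4)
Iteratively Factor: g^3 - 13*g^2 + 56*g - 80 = (g - 5)*(g^2 - 8*g + 16) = (g - 5)*(g - 4)*(g - 4)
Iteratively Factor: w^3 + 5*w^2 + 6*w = (w + 3)*(w^2 + 2*w) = w*(w + 3)*(w + 2)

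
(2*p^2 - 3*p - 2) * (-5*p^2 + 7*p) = -10*p^4 + 29*p^3 - 11*p^2 - 14*p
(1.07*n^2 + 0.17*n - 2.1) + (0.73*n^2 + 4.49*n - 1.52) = 1.8*n^2 + 4.66*n - 3.62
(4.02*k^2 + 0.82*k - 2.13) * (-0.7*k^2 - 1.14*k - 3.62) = -2.814*k^4 - 5.1568*k^3 - 13.9962*k^2 - 0.5402*k + 7.7106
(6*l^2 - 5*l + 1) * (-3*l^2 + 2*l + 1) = -18*l^4 + 27*l^3 - 7*l^2 - 3*l + 1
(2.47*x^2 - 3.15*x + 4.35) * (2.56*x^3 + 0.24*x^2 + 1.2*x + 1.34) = 6.3232*x^5 - 7.4712*x^4 + 13.344*x^3 + 0.573800000000001*x^2 + 0.999*x + 5.829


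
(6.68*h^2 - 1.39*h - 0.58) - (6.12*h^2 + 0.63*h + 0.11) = 0.56*h^2 - 2.02*h - 0.69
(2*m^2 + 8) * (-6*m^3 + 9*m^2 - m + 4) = -12*m^5 + 18*m^4 - 50*m^3 + 80*m^2 - 8*m + 32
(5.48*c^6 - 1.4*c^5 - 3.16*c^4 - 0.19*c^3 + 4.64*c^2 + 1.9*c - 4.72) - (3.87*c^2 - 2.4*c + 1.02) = 5.48*c^6 - 1.4*c^5 - 3.16*c^4 - 0.19*c^3 + 0.77*c^2 + 4.3*c - 5.74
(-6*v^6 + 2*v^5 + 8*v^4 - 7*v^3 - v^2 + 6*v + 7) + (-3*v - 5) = -6*v^6 + 2*v^5 + 8*v^4 - 7*v^3 - v^2 + 3*v + 2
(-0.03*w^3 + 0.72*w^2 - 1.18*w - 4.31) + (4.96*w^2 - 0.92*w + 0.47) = -0.03*w^3 + 5.68*w^2 - 2.1*w - 3.84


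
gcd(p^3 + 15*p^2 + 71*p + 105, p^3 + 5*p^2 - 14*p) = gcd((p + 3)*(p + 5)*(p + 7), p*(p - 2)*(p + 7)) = p + 7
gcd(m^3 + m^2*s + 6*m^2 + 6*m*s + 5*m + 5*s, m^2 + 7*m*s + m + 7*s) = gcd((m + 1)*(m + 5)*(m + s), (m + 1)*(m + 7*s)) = m + 1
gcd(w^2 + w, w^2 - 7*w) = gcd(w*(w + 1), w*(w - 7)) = w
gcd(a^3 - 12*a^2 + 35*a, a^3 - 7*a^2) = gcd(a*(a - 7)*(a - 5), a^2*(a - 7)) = a^2 - 7*a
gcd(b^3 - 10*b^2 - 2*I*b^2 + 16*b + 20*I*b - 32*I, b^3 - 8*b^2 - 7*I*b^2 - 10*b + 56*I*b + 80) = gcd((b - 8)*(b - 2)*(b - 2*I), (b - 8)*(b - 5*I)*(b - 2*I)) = b^2 + b*(-8 - 2*I) + 16*I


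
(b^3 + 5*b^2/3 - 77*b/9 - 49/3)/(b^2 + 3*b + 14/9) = (3*b^2 - 2*b - 21)/(3*b + 2)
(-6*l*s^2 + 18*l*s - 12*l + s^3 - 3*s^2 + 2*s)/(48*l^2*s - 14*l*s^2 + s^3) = (s^2 - 3*s + 2)/(s*(-8*l + s))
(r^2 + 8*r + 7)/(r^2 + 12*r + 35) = (r + 1)/(r + 5)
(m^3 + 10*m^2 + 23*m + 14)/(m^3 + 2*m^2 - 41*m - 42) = (m + 2)/(m - 6)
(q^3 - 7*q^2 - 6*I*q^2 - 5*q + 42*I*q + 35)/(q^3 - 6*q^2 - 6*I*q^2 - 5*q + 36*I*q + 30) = (q - 7)/(q - 6)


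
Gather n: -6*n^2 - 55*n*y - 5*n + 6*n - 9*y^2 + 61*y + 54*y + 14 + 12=-6*n^2 + n*(1 - 55*y) - 9*y^2 + 115*y + 26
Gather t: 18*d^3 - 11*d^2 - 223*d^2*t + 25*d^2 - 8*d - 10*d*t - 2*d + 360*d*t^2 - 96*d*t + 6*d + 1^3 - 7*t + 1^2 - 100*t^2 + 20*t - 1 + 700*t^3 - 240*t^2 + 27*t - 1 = 18*d^3 + 14*d^2 - 4*d + 700*t^3 + t^2*(360*d - 340) + t*(-223*d^2 - 106*d + 40)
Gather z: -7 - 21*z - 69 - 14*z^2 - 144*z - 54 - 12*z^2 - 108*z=-26*z^2 - 273*z - 130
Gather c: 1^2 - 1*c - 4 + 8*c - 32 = 7*c - 35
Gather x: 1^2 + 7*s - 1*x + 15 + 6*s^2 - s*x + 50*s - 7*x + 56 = 6*s^2 + 57*s + x*(-s - 8) + 72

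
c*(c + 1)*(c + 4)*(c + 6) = c^4 + 11*c^3 + 34*c^2 + 24*c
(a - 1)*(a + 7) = a^2 + 6*a - 7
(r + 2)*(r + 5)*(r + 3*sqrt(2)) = r^3 + 3*sqrt(2)*r^2 + 7*r^2 + 10*r + 21*sqrt(2)*r + 30*sqrt(2)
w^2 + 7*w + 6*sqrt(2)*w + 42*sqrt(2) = (w + 7)*(w + 6*sqrt(2))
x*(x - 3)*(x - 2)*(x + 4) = x^4 - x^3 - 14*x^2 + 24*x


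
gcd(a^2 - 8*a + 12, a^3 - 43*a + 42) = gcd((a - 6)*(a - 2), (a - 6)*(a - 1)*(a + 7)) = a - 6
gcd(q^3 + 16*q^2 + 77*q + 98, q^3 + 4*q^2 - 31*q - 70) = q^2 + 9*q + 14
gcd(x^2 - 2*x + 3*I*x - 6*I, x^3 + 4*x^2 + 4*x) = 1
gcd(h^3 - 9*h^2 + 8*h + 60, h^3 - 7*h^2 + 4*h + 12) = h - 6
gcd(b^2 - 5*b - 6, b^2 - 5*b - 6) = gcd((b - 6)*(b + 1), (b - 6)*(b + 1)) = b^2 - 5*b - 6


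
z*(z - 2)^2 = z^3 - 4*z^2 + 4*z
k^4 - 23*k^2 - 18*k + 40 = (k - 5)*(k - 1)*(k + 2)*(k + 4)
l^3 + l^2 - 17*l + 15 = (l - 3)*(l - 1)*(l + 5)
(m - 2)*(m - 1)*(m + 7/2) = m^3 + m^2/2 - 17*m/2 + 7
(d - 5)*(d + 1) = d^2 - 4*d - 5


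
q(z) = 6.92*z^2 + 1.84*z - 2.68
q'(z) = 13.84*z + 1.84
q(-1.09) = 3.54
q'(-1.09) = -13.25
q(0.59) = 0.81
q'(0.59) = 10.01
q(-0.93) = 1.59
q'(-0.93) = -11.03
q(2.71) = 53.13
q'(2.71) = 39.35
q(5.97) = 254.94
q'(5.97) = 84.46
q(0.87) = 4.16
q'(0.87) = 13.88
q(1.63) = 18.70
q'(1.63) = 24.40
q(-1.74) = 15.07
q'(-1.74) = -22.24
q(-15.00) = 1526.72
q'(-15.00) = -205.76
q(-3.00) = 54.08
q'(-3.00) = -39.68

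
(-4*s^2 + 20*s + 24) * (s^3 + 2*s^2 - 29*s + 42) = -4*s^5 + 12*s^4 + 180*s^3 - 700*s^2 + 144*s + 1008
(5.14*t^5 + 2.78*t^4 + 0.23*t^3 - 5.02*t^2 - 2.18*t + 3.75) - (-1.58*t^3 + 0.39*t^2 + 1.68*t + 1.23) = 5.14*t^5 + 2.78*t^4 + 1.81*t^3 - 5.41*t^2 - 3.86*t + 2.52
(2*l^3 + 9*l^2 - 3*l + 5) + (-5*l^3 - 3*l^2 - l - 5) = -3*l^3 + 6*l^2 - 4*l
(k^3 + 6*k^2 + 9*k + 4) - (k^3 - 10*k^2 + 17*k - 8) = 16*k^2 - 8*k + 12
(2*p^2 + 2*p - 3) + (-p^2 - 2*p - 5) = p^2 - 8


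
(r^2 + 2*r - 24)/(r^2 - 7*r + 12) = (r + 6)/(r - 3)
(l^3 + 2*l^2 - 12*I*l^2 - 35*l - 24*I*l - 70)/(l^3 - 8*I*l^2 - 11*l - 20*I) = (l^2 + l*(2 - 7*I) - 14*I)/(l^2 - 3*I*l + 4)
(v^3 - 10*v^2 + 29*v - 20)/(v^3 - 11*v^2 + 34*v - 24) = (v - 5)/(v - 6)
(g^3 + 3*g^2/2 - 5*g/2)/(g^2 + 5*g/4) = 2*(2*g^2 + 3*g - 5)/(4*g + 5)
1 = 1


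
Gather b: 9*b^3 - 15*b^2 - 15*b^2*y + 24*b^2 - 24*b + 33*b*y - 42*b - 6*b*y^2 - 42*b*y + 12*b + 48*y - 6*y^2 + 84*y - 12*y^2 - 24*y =9*b^3 + b^2*(9 - 15*y) + b*(-6*y^2 - 9*y - 54) - 18*y^2 + 108*y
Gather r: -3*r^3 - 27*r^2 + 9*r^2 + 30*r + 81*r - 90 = -3*r^3 - 18*r^2 + 111*r - 90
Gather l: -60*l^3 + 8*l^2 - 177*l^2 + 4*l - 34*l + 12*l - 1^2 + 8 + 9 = -60*l^3 - 169*l^2 - 18*l + 16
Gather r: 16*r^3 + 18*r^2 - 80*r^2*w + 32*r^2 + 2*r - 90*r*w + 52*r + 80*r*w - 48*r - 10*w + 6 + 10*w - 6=16*r^3 + r^2*(50 - 80*w) + r*(6 - 10*w)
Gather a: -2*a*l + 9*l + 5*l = -2*a*l + 14*l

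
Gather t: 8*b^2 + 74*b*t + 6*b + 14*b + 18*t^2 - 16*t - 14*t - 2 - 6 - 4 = 8*b^2 + 20*b + 18*t^2 + t*(74*b - 30) - 12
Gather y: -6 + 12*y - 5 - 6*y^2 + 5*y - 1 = -6*y^2 + 17*y - 12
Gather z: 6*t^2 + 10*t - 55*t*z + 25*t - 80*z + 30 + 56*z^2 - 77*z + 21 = 6*t^2 + 35*t + 56*z^2 + z*(-55*t - 157) + 51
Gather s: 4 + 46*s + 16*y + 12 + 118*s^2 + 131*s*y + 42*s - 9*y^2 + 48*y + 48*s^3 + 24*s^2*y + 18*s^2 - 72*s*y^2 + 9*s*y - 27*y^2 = 48*s^3 + s^2*(24*y + 136) + s*(-72*y^2 + 140*y + 88) - 36*y^2 + 64*y + 16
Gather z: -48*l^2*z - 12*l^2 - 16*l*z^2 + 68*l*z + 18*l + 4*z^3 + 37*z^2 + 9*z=-12*l^2 + 18*l + 4*z^3 + z^2*(37 - 16*l) + z*(-48*l^2 + 68*l + 9)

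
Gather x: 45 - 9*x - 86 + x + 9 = -8*x - 32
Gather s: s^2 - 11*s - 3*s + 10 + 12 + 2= s^2 - 14*s + 24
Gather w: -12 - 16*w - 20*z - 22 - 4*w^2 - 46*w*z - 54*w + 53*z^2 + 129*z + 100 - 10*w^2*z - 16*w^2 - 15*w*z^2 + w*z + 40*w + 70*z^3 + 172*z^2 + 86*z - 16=w^2*(-10*z - 20) + w*(-15*z^2 - 45*z - 30) + 70*z^3 + 225*z^2 + 195*z + 50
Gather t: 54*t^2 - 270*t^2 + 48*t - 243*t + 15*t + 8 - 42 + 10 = -216*t^2 - 180*t - 24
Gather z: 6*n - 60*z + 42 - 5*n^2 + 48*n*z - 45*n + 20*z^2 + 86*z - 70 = -5*n^2 - 39*n + 20*z^2 + z*(48*n + 26) - 28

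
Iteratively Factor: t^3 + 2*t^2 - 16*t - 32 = (t - 4)*(t^2 + 6*t + 8) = (t - 4)*(t + 4)*(t + 2)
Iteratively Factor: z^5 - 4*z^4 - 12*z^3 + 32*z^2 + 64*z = (z + 2)*(z^4 - 6*z^3 + 32*z) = (z + 2)^2*(z^3 - 8*z^2 + 16*z) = (z - 4)*(z + 2)^2*(z^2 - 4*z) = z*(z - 4)*(z + 2)^2*(z - 4)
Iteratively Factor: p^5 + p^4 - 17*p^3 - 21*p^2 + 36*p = (p + 3)*(p^4 - 2*p^3 - 11*p^2 + 12*p) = (p - 1)*(p + 3)*(p^3 - p^2 - 12*p) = p*(p - 1)*(p + 3)*(p^2 - p - 12) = p*(p - 4)*(p - 1)*(p + 3)*(p + 3)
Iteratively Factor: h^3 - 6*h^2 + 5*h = (h - 1)*(h^2 - 5*h) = (h - 5)*(h - 1)*(h)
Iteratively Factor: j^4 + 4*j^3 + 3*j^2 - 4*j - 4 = (j - 1)*(j^3 + 5*j^2 + 8*j + 4) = (j - 1)*(j + 2)*(j^2 + 3*j + 2) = (j - 1)*(j + 2)^2*(j + 1)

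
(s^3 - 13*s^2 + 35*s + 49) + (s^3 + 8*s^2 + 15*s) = 2*s^3 - 5*s^2 + 50*s + 49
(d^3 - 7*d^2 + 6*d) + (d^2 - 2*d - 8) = d^3 - 6*d^2 + 4*d - 8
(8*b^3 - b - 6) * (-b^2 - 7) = -8*b^5 - 55*b^3 + 6*b^2 + 7*b + 42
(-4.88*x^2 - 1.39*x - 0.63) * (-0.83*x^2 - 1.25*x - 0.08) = 4.0504*x^4 + 7.2537*x^3 + 2.6508*x^2 + 0.8987*x + 0.0504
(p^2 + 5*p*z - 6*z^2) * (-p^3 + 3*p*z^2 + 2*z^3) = -p^5 - 5*p^4*z + 9*p^3*z^2 + 17*p^2*z^3 - 8*p*z^4 - 12*z^5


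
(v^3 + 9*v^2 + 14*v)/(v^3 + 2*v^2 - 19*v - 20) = v*(v^2 + 9*v + 14)/(v^3 + 2*v^2 - 19*v - 20)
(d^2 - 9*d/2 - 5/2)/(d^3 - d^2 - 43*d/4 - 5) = 2*(d - 5)/(2*d^2 - 3*d - 20)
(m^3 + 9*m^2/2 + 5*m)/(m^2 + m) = (m^2 + 9*m/2 + 5)/(m + 1)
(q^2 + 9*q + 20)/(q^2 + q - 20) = (q + 4)/(q - 4)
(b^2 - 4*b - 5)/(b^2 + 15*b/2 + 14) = 2*(b^2 - 4*b - 5)/(2*b^2 + 15*b + 28)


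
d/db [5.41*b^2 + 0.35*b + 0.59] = 10.82*b + 0.35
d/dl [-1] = 0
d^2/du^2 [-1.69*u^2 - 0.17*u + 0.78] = -3.38000000000000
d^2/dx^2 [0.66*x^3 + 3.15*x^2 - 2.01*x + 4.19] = 3.96*x + 6.3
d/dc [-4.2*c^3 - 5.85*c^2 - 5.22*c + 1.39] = -12.6*c^2 - 11.7*c - 5.22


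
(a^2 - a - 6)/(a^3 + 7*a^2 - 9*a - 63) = (a + 2)/(a^2 + 10*a + 21)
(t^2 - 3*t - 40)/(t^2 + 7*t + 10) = (t - 8)/(t + 2)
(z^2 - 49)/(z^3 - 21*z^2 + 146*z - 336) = (z + 7)/(z^2 - 14*z + 48)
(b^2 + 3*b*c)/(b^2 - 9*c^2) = b/(b - 3*c)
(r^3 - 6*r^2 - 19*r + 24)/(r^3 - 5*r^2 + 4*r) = (r^2 - 5*r - 24)/(r*(r - 4))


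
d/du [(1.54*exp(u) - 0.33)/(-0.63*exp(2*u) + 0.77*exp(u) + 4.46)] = (0.9702*exp(2*u) - 0.4158*exp(u) + 7.1225)*exp(u)/(0.3969*exp(4*u) - 0.9702*exp(3*u) - 5.0267*exp(2*u) + 6.8684*exp(u) + 19.8916)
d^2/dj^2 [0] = 0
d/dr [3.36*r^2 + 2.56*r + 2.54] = 6.72*r + 2.56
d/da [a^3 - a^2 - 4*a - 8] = 3*a^2 - 2*a - 4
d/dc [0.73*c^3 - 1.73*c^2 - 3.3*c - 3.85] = 2.19*c^2 - 3.46*c - 3.3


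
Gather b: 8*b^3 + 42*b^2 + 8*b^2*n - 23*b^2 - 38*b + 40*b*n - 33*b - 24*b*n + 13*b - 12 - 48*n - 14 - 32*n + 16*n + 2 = 8*b^3 + b^2*(8*n + 19) + b*(16*n - 58) - 64*n - 24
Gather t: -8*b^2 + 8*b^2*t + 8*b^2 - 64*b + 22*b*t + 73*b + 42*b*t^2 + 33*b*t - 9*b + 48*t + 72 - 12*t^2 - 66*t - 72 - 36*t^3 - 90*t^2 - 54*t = -36*t^3 + t^2*(42*b - 102) + t*(8*b^2 + 55*b - 72)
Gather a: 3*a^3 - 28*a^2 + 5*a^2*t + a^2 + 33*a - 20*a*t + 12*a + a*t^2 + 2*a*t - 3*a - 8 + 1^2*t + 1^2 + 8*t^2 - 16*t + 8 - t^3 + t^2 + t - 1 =3*a^3 + a^2*(5*t - 27) + a*(t^2 - 18*t + 42) - t^3 + 9*t^2 - 14*t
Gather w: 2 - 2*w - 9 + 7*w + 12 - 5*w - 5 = 0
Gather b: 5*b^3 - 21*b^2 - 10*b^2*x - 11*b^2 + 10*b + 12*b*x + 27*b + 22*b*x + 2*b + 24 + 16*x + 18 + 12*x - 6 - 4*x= 5*b^3 + b^2*(-10*x - 32) + b*(34*x + 39) + 24*x + 36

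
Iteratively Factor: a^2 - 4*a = (a - 4)*(a)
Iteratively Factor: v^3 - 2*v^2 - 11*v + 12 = (v + 3)*(v^2 - 5*v + 4) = (v - 1)*(v + 3)*(v - 4)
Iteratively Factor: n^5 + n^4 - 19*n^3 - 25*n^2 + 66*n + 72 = (n - 4)*(n^4 + 5*n^3 + n^2 - 21*n - 18) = (n - 4)*(n + 1)*(n^3 + 4*n^2 - 3*n - 18) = (n - 4)*(n + 1)*(n + 3)*(n^2 + n - 6) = (n - 4)*(n - 2)*(n + 1)*(n + 3)*(n + 3)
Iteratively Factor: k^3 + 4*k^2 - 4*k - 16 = (k + 4)*(k^2 - 4) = (k - 2)*(k + 4)*(k + 2)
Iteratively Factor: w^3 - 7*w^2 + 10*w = (w - 5)*(w^2 - 2*w) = w*(w - 5)*(w - 2)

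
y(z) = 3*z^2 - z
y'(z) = 6*z - 1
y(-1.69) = 10.26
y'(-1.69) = -11.14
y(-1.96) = 13.48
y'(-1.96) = -12.76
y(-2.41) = 19.83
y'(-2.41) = -15.46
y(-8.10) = 204.93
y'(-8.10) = -49.60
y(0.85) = 1.32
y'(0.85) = 4.10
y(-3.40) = 38.08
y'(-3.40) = -21.40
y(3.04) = 24.68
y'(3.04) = 17.24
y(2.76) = 20.09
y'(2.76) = 15.56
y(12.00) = 420.00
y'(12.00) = 71.00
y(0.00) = 0.00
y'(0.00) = -1.00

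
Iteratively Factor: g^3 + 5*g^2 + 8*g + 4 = (g + 1)*(g^2 + 4*g + 4) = (g + 1)*(g + 2)*(g + 2)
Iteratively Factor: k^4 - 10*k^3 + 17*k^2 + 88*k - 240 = (k + 3)*(k^3 - 13*k^2 + 56*k - 80) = (k - 5)*(k + 3)*(k^2 - 8*k + 16) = (k - 5)*(k - 4)*(k + 3)*(k - 4)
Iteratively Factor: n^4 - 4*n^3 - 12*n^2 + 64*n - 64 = (n - 4)*(n^3 - 12*n + 16) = (n - 4)*(n + 4)*(n^2 - 4*n + 4) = (n - 4)*(n - 2)*(n + 4)*(n - 2)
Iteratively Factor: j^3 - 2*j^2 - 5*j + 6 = (j + 2)*(j^2 - 4*j + 3) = (j - 3)*(j + 2)*(j - 1)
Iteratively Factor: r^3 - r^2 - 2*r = (r + 1)*(r^2 - 2*r) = r*(r + 1)*(r - 2)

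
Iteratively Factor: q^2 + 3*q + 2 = (q + 2)*(q + 1)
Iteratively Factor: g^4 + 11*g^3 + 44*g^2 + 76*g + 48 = (g + 3)*(g^3 + 8*g^2 + 20*g + 16) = (g + 3)*(g + 4)*(g^2 + 4*g + 4) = (g + 2)*(g + 3)*(g + 4)*(g + 2)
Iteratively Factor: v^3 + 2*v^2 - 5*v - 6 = (v + 3)*(v^2 - v - 2) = (v - 2)*(v + 3)*(v + 1)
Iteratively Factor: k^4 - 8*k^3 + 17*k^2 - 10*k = (k - 1)*(k^3 - 7*k^2 + 10*k) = (k - 5)*(k - 1)*(k^2 - 2*k) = (k - 5)*(k - 2)*(k - 1)*(k)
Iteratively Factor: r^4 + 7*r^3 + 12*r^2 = (r + 4)*(r^3 + 3*r^2) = r*(r + 4)*(r^2 + 3*r) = r^2*(r + 4)*(r + 3)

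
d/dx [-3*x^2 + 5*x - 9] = 5 - 6*x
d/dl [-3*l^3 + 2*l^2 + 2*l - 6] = -9*l^2 + 4*l + 2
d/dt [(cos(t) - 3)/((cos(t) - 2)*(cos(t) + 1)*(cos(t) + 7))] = (-69*cos(t) - 3*cos(2*t) + cos(3*t) + 79)*sin(t)/(2*(cos(t) - 2)^2*(cos(t) + 1)^2*(cos(t) + 7)^2)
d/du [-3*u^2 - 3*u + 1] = -6*u - 3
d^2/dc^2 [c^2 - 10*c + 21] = 2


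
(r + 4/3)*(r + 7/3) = r^2 + 11*r/3 + 28/9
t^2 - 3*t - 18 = (t - 6)*(t + 3)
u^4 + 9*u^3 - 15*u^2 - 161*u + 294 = (u - 3)*(u - 2)*(u + 7)^2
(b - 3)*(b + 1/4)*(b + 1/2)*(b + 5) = b^4 + 11*b^3/4 - 107*b^2/8 - 11*b - 15/8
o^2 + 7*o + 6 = (o + 1)*(o + 6)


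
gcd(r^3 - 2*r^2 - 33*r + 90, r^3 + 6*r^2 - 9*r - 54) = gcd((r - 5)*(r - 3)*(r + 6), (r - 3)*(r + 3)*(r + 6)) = r^2 + 3*r - 18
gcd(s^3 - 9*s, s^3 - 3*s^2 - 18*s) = s^2 + 3*s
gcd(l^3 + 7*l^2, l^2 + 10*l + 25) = 1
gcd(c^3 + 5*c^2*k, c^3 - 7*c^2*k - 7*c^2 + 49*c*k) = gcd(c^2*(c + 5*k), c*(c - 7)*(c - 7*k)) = c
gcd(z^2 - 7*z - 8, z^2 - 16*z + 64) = z - 8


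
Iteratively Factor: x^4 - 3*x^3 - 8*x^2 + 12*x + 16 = (x + 2)*(x^3 - 5*x^2 + 2*x + 8) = (x + 1)*(x + 2)*(x^2 - 6*x + 8) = (x - 4)*(x + 1)*(x + 2)*(x - 2)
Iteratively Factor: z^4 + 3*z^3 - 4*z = (z + 2)*(z^3 + z^2 - 2*z) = z*(z + 2)*(z^2 + z - 2) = z*(z + 2)^2*(z - 1)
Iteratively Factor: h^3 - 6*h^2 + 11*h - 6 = (h - 2)*(h^2 - 4*h + 3) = (h - 3)*(h - 2)*(h - 1)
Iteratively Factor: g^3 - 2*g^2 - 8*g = (g)*(g^2 - 2*g - 8) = g*(g - 4)*(g + 2)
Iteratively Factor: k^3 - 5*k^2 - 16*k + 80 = (k - 5)*(k^2 - 16) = (k - 5)*(k - 4)*(k + 4)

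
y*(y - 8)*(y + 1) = y^3 - 7*y^2 - 8*y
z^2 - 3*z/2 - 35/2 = (z - 5)*(z + 7/2)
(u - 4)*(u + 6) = u^2 + 2*u - 24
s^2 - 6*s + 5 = (s - 5)*(s - 1)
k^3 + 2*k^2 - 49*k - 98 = (k - 7)*(k + 2)*(k + 7)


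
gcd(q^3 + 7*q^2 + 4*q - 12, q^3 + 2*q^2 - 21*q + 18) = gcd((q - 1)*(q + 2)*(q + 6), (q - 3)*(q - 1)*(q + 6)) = q^2 + 5*q - 6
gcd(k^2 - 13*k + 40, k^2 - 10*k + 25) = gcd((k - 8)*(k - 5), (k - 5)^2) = k - 5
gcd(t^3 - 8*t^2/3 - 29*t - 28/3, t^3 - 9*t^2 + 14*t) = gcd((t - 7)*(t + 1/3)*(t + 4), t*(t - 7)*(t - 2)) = t - 7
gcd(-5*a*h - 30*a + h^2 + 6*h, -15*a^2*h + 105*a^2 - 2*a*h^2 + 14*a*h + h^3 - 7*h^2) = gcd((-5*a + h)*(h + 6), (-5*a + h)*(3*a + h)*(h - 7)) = 5*a - h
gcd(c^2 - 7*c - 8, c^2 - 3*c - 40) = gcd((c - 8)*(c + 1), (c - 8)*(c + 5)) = c - 8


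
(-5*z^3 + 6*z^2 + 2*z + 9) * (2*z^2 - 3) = -10*z^5 + 12*z^4 + 19*z^3 - 6*z - 27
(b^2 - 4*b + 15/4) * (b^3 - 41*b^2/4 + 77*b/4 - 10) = b^5 - 57*b^4/4 + 64*b^3 - 2007*b^2/16 + 1795*b/16 - 75/2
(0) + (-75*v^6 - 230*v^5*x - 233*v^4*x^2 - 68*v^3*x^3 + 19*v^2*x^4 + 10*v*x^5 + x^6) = -75*v^6 - 230*v^5*x - 233*v^4*x^2 - 68*v^3*x^3 + 19*v^2*x^4 + 10*v*x^5 + x^6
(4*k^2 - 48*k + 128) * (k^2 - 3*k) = 4*k^4 - 60*k^3 + 272*k^2 - 384*k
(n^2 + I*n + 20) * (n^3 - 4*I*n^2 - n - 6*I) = n^5 - 3*I*n^4 + 23*n^3 - 87*I*n^2 - 14*n - 120*I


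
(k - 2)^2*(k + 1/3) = k^3 - 11*k^2/3 + 8*k/3 + 4/3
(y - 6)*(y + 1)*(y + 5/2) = y^3 - 5*y^2/2 - 37*y/2 - 15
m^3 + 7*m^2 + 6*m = m*(m + 1)*(m + 6)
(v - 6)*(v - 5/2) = v^2 - 17*v/2 + 15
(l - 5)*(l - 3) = l^2 - 8*l + 15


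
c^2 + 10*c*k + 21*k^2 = (c + 3*k)*(c + 7*k)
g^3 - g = g*(g - 1)*(g + 1)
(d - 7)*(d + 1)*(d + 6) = d^3 - 43*d - 42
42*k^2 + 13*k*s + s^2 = (6*k + s)*(7*k + s)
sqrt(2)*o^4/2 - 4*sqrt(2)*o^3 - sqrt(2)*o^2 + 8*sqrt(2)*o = o*(o - 8)*(o - sqrt(2))*(sqrt(2)*o/2 + 1)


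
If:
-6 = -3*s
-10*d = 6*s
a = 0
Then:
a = 0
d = -6/5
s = 2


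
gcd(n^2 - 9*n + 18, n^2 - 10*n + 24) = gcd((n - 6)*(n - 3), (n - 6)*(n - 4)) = n - 6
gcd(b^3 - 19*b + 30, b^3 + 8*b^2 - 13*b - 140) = b + 5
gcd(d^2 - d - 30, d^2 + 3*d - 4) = 1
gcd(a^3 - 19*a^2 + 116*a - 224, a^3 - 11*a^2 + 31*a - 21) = a - 7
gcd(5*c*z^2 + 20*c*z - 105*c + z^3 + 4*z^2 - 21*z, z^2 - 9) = z - 3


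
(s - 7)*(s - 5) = s^2 - 12*s + 35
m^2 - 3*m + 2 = (m - 2)*(m - 1)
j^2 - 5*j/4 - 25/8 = (j - 5/2)*(j + 5/4)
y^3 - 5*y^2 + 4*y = y*(y - 4)*(y - 1)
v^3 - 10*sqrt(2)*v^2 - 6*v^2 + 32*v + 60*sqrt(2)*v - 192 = (v - 6)*(v - 8*sqrt(2))*(v - 2*sqrt(2))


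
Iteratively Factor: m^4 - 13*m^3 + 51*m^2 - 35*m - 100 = (m - 4)*(m^3 - 9*m^2 + 15*m + 25) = (m - 4)*(m + 1)*(m^2 - 10*m + 25) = (m - 5)*(m - 4)*(m + 1)*(m - 5)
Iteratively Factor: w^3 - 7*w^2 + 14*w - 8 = (w - 4)*(w^2 - 3*w + 2) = (w - 4)*(w - 1)*(w - 2)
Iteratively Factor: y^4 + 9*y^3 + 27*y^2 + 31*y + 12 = (y + 1)*(y^3 + 8*y^2 + 19*y + 12) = (y + 1)^2*(y^2 + 7*y + 12) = (y + 1)^2*(y + 3)*(y + 4)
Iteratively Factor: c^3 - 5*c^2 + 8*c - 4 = (c - 2)*(c^2 - 3*c + 2) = (c - 2)*(c - 1)*(c - 2)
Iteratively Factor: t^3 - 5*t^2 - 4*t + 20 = (t - 5)*(t^2 - 4) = (t - 5)*(t - 2)*(t + 2)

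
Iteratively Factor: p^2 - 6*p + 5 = (p - 1)*(p - 5)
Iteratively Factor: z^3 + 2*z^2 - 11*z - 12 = (z + 1)*(z^2 + z - 12) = (z + 1)*(z + 4)*(z - 3)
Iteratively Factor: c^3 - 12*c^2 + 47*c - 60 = (c - 3)*(c^2 - 9*c + 20) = (c - 5)*(c - 3)*(c - 4)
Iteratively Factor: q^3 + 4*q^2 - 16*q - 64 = (q + 4)*(q^2 - 16) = (q - 4)*(q + 4)*(q + 4)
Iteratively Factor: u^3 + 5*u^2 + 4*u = (u + 4)*(u^2 + u) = u*(u + 4)*(u + 1)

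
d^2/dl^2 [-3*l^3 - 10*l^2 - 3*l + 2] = -18*l - 20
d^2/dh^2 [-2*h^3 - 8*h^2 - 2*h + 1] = -12*h - 16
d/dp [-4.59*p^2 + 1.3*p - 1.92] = 1.3 - 9.18*p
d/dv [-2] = 0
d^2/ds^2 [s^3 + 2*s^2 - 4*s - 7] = 6*s + 4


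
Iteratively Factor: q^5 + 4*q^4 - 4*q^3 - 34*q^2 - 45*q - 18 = (q + 3)*(q^4 + q^3 - 7*q^2 - 13*q - 6) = (q + 2)*(q + 3)*(q^3 - q^2 - 5*q - 3) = (q - 3)*(q + 2)*(q + 3)*(q^2 + 2*q + 1) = (q - 3)*(q + 1)*(q + 2)*(q + 3)*(q + 1)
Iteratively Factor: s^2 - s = (s - 1)*(s)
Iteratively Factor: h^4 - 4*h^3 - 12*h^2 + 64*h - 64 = (h + 4)*(h^3 - 8*h^2 + 20*h - 16) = (h - 4)*(h + 4)*(h^2 - 4*h + 4) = (h - 4)*(h - 2)*(h + 4)*(h - 2)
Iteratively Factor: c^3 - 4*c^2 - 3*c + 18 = (c - 3)*(c^2 - c - 6) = (c - 3)^2*(c + 2)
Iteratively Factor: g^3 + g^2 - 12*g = (g + 4)*(g^2 - 3*g) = (g - 3)*(g + 4)*(g)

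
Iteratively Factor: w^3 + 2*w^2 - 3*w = (w + 3)*(w^2 - w) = w*(w + 3)*(w - 1)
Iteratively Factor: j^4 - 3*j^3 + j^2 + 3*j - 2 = (j - 1)*(j^3 - 2*j^2 - j + 2) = (j - 1)*(j + 1)*(j^2 - 3*j + 2) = (j - 2)*(j - 1)*(j + 1)*(j - 1)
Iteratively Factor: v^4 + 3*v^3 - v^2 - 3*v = (v + 3)*(v^3 - v) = (v - 1)*(v + 3)*(v^2 + v) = v*(v - 1)*(v + 3)*(v + 1)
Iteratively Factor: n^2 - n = (n)*(n - 1)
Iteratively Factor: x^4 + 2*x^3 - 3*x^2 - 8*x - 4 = (x + 2)*(x^3 - 3*x - 2) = (x - 2)*(x + 2)*(x^2 + 2*x + 1) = (x - 2)*(x + 1)*(x + 2)*(x + 1)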